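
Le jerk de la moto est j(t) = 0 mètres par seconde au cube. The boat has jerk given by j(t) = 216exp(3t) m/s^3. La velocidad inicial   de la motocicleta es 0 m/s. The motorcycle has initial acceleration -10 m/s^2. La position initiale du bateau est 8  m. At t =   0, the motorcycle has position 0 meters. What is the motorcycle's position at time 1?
Starting from jerk j(t) = 0, we take 3 antiderivatives. The integral of jerk is acceleration. Using a(0) = -10, we get a(t) = -10. The integral of acceleration is velocity. Using v(0) = 0, we get v(t) = -10·t. Taking ∫v(t)dt and applying x(0) = 0, we find x(t) = -5·t^2. From the given position equation x(t) = -5·t^2, we substitute t = 1 to get x = -5.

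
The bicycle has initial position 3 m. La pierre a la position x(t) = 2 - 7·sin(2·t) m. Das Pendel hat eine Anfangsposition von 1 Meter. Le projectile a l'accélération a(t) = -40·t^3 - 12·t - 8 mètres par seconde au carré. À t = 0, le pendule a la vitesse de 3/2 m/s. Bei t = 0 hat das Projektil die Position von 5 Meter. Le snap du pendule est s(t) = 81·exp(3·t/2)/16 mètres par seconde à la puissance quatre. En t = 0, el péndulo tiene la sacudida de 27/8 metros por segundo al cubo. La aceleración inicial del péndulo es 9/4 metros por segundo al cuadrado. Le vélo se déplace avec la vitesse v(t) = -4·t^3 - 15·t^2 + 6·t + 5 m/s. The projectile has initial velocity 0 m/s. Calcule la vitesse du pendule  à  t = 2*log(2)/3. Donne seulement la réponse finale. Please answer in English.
v(2*log(2)/3) = 3.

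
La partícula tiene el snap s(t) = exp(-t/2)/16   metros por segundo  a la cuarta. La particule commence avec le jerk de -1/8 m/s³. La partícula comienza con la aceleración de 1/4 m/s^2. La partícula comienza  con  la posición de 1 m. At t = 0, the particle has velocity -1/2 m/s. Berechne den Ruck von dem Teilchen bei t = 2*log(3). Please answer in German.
Wir müssen unsere Gleichung für den Snap s(t) = exp(-t/2)/16 1-mal integrieren. Durch Integration von dem Snap und Verwendung der Anfangsbedingung j(0) = -1/8, erhalten wir j(t) = -exp(-t/2)/8. Mit j(t) = -exp(-t/2)/8 und Einsetzen von t = 2*log(3), finden wir j = -1/24.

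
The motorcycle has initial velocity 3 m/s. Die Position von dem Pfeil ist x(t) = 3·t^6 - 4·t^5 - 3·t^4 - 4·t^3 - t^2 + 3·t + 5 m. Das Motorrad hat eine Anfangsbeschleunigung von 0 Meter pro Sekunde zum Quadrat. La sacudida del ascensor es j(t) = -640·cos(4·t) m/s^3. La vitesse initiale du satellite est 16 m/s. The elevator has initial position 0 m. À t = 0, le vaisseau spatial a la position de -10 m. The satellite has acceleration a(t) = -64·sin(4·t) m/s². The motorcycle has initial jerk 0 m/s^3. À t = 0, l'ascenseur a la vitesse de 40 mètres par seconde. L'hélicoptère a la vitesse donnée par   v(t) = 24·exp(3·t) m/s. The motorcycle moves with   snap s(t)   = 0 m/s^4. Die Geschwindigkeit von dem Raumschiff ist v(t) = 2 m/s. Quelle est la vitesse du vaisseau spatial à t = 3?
En utilisant v(t) = 2 et en substituant t = 3, nous trouvons v = 2.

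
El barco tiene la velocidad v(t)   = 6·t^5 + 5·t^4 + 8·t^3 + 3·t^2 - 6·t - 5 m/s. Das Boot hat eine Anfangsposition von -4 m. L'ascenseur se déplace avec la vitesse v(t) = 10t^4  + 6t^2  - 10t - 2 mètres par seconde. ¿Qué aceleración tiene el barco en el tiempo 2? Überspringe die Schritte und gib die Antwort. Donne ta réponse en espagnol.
La respuesta es 742.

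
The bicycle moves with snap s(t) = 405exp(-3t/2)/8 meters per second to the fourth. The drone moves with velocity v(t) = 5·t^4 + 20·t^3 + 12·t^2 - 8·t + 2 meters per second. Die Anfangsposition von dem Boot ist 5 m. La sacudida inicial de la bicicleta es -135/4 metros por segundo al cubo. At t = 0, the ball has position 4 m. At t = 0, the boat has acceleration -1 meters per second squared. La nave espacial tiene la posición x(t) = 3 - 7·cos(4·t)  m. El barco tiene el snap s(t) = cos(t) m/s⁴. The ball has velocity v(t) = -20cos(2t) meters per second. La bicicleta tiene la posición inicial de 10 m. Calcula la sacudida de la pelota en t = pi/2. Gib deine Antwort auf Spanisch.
Para resolver esto, necesitamos tomar 2 derivadas de nuestra ecuación de la velocidad v(t) = -20·cos(2·t). Tomando d/dt de v(t), encontramos a(t) = 40·sin(2·t). La derivada de la aceleración da la sacudida: j(t) = 80·cos(2·t). De la ecuación de la sacudida j(t) = 80·cos(2·t), sustituimos t = pi/2 para obtener j = -80.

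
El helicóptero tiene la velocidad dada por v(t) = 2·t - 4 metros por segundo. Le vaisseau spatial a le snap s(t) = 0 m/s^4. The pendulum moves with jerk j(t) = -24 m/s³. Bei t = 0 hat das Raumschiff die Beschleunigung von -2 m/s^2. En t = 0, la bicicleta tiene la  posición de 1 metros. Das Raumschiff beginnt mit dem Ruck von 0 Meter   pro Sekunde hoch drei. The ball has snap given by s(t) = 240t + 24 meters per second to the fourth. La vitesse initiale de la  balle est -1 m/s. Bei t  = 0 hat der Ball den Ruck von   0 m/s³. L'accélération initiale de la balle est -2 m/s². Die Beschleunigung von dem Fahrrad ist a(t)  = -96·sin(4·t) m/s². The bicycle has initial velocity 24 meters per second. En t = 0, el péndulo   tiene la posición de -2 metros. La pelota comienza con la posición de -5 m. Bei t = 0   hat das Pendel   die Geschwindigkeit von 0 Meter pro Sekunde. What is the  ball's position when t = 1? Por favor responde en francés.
Nous devons intégrer notre équation du snap s(t) = 240·t + 24 4 fois. La primitive du snap, avec j(0) = 0, donne le jerk: j(t) = 24·t·(5·t + 1). En prenant ∫j(t)dt et en appliquant a(0) = -2, nous trouvons a(t) = 40·t^3 + 12·t^2 - 2. En prenant ∫a(t)dt et en appliquant v(0) = -1, nous trouvons v(t) = 10·t^4 + 4·t^3 - 2·t - 1. L'intégrale de la vitesse est la position. En utilisant x(0) = -5, nous obtenons x(t) = 2·t^5 + t^4 - t^2 - t - 5. Nous avons la position x(t) = 2·t^5 + t^4 - t^2 - t - 5. En substituant t = 1: x(1) = -4.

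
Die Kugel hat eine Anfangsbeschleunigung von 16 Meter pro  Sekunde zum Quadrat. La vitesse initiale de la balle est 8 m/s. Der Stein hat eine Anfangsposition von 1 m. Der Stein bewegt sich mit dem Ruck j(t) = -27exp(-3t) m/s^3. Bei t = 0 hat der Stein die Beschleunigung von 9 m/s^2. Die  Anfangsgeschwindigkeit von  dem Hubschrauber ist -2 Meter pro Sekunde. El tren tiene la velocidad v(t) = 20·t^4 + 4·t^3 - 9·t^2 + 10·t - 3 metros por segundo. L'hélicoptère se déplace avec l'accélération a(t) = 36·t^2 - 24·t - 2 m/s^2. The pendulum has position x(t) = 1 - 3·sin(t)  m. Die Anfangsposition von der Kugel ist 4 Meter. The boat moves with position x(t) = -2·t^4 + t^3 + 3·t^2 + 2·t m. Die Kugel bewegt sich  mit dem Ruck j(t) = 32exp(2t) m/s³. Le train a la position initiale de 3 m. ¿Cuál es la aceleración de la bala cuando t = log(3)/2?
Debemos encontrar la antiderivada de nuestra ecuación de la sacudida j(t) = 32·exp(2·t) 1 vez. Tomando ∫j(t)dt y aplicando a(0) = 16, encontramos a(t) = 16·exp(2·t). Tenemos la aceleración a(t) = 16·exp(2·t). Sustituyendo t = log(3)/2: a(log(3)/2) = 48.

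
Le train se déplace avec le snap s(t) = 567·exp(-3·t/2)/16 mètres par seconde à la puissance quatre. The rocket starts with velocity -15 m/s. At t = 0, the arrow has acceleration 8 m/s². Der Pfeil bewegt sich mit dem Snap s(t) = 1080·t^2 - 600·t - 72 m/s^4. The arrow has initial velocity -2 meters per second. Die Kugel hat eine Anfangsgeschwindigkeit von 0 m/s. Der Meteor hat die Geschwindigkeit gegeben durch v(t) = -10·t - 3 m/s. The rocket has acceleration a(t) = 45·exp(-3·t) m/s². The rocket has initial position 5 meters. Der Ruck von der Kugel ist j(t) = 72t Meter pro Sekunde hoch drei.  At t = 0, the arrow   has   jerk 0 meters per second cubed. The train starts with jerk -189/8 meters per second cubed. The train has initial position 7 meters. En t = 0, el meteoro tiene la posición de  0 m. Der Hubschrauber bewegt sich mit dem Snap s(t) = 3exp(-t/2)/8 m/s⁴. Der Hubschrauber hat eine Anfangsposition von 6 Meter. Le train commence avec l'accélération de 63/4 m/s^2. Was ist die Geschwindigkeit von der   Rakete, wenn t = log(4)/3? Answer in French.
En partant de l'accélération a(t) = 45·exp(-3·t), nous prenons 1 intégrale. En intégrant l'accélération et en utilisant la condition initiale v(0) = -15, nous obtenons v(t) = -15·exp(-3·t). Nous avons la vitesse v(t) = -15·exp(-3·t). En substituant t = log(4)/3: v(log(4)/3) = -15/4.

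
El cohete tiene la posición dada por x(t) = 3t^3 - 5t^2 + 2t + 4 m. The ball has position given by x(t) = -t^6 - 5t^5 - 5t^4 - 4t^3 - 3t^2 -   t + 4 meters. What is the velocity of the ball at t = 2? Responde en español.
Debemos derivar nuestra ecuación de la posición x(t) = -t^6 - 5·t^5 - 5·t^4 - 4·t^3 - 3·t^2 - t + 4 1 vez. Tomando d/dt de x(t), encontramos v(t) = -6·t^5 - 25·t^4 - 20·t^3 - 12·t^2 - 6·t - 1. De la ecuación de la velocidad v(t) = -6·t^5 - 25·t^4 - 20·t^3 - 12·t^2 - 6·t - 1, sustituimos t = 2 para obtener v = -813.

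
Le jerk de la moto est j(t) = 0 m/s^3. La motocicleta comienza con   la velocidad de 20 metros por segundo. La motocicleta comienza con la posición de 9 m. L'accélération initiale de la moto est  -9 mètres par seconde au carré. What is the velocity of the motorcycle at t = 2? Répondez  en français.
Nous devons trouver l'intégrale de notre équation du jerk j(t) = 0 2 fois. En intégrant le jerk et en utilisant la condition initiale a(0) = -9, nous obtenons a(t) = -9. En prenant ∫a(t)dt et en appliquant v(0) = 20, nous trouvons v(t) = 20 - 9·t. Nous avons la vitesse v(t) = 20 - 9·t. En substituant t = 2: v(2) = 2.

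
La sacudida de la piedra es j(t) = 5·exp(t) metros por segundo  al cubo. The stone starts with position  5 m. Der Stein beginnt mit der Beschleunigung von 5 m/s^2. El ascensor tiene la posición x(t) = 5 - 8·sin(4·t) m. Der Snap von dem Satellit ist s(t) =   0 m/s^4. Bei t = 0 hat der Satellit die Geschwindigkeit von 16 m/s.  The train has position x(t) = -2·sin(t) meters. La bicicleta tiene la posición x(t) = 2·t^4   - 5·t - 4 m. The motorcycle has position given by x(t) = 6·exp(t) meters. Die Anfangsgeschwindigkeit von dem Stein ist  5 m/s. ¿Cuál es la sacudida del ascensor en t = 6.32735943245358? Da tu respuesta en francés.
Nous devons dériver notre équation de la position x(t) = 5 - 8·sin(4·t) 3 fois. En dérivant la position, nous obtenons la vitesse: v(t) = -32·cos(4·t). En prenant d/dt de v(t), nous trouvons a(t) = 128·sin(4·t). La dérivée de l'accélération donne le jerk: j(t) = 512·cos(4·t). Nous avons le jerk j(t) = 512·cos(4·t). En substituant t = 6.32735943245358: j(6.32735943245358) = 504.028030628929.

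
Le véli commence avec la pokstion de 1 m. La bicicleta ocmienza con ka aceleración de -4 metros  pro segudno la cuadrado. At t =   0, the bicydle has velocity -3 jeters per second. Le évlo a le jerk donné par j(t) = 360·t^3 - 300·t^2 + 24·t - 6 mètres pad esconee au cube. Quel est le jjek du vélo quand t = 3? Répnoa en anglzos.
From the given jerk equation j(t) = 360·t^3 - 300·t^2 + 24·t - 6, we substitute t = 3 to get j = 7086.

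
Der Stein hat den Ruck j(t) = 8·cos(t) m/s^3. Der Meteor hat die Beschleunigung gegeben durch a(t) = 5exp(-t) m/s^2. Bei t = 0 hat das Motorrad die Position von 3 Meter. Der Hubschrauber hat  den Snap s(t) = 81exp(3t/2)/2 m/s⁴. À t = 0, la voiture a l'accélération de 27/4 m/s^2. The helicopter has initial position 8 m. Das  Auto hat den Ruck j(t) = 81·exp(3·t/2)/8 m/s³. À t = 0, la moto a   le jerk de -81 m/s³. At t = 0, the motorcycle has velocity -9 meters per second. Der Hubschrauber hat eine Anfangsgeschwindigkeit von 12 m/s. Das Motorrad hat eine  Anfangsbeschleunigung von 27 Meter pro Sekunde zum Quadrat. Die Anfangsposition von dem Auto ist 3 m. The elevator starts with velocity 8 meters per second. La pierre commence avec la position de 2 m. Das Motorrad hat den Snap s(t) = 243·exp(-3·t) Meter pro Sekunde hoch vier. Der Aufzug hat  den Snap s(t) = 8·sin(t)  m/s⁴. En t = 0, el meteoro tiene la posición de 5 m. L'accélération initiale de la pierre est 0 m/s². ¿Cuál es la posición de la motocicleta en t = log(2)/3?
Para resolver esto, necesitamos tomar 4 integrales de nuestra ecuación del snap s(t) = 243·exp(-3·t). La antiderivada del snap es la sacudida. Usando j(0) = -81, obtenemos j(t) = -81·exp(-3·t). La antiderivada de la sacudida es la aceleración. Usando a(0) = 27, obtenemos a(t) = 27·exp(-3·t). La antiderivada de la aceleración es la velocidad. Usando v(0) = -9, obtenemos v(t) = -9·exp(-3·t). Tomando ∫v(t)dt y aplicando x(0) = 3, encontramos x(t) = 3·exp(-3·t). Usando x(t) = 3·exp(-3·t) y sustituyendo t = log(2)/3, encontramos x = 3/2.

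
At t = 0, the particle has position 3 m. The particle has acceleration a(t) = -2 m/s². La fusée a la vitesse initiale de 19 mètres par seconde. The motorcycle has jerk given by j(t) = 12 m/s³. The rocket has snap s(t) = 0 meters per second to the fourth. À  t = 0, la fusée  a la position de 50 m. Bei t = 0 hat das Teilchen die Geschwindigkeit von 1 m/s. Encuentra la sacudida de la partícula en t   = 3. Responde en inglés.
We must differentiate our acceleration equation a(t) = -2 1 time. The derivative of acceleration gives jerk: j(t) = 0. We have jerk j(t) = 0. Substituting t = 3: j(3) = 0.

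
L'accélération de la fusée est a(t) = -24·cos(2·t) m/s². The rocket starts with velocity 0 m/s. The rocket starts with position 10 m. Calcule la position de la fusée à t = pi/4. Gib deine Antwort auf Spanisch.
Necesitamos integrar nuestra ecuación de la aceleración a(t) = -24·cos(2·t) 2 veces. La integral de la aceleración, con v(0) = 0, da la velocidad: v(t) = -12·sin(2·t). La integral de la velocidad es la posición. Usando x(0) = 10, obtenemos x(t) = 6·cos(2·t) + 4. Tenemos la posición x(t) = 6·cos(2·t) + 4. Sustituyendo t = pi/4: x(pi/4) = 4.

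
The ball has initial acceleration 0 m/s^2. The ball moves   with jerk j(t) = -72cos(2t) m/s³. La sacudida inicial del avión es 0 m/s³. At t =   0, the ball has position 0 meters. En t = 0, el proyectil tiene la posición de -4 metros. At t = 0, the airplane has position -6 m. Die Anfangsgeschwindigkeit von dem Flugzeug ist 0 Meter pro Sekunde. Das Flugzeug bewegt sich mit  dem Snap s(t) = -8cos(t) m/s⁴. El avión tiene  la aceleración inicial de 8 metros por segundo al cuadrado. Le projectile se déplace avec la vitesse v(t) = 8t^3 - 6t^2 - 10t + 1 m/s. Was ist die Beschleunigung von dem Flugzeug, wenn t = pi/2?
Wir müssen unsere Gleichung für den Snap s(t) = -8·cos(t) 2-mal integrieren. Das Integral von dem Snap, mit j(0) = 0, ergibt den Ruck: j(t) = -8·sin(t). Die Stammfunktion von dem Ruck, mit a(0) = 8, ergibt die Beschleunigung: a(t) = 8·cos(t). Mit a(t) = 8·cos(t) und Einsetzen von t = pi/2, finden wir a = 0.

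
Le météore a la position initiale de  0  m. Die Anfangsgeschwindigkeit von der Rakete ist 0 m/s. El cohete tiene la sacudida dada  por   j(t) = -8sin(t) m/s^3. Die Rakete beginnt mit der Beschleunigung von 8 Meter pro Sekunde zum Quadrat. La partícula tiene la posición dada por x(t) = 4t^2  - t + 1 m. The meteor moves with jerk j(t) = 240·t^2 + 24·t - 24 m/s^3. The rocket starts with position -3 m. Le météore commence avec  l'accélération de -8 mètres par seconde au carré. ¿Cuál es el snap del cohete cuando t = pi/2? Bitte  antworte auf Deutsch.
Um dies zu lösen, müssen wir 1 Ableitung unserer Gleichung für den Ruck j(t) = -8·sin(t) nehmen. Durch Ableiten von dem Ruck erhalten wir den Snap: s(t) = -8·cos(t). Wir haben den Snap s(t) = -8·cos(t). Durch Einsetzen von t = pi/2: s(pi/2) = 0.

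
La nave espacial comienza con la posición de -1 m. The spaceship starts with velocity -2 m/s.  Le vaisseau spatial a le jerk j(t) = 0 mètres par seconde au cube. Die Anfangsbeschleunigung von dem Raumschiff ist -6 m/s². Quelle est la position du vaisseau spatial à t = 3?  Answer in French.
Nous devons intégrer notre équation du jerk j(t) = 0 3 fois. La primitive du jerk est l'accélération. En utilisant a(0) = -6, nous obtenons a(t) = -6. La primitive de l'accélération, avec v(0) = -2, donne la vitesse: v(t) = -6·t - 2. La primitive de la vitesse, avec x(0) = -1, donne la position: x(t) = -3·t^2 - 2·t - 1. De l'équation de la position x(t) = -3·t^2 - 2·t - 1, nous substituons t = 3 pour obtenir x = -34.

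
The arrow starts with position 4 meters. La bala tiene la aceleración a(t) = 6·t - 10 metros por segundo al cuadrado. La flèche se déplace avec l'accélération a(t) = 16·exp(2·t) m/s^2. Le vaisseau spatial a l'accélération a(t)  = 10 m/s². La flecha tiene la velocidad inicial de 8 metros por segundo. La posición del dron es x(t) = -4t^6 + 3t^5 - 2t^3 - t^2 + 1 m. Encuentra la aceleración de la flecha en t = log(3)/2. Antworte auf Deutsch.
Aus der Gleichung für die Beschleunigung a(t) = 16·exp(2·t), setzen wir t = log(3)/2 ein und erhalten a = 48.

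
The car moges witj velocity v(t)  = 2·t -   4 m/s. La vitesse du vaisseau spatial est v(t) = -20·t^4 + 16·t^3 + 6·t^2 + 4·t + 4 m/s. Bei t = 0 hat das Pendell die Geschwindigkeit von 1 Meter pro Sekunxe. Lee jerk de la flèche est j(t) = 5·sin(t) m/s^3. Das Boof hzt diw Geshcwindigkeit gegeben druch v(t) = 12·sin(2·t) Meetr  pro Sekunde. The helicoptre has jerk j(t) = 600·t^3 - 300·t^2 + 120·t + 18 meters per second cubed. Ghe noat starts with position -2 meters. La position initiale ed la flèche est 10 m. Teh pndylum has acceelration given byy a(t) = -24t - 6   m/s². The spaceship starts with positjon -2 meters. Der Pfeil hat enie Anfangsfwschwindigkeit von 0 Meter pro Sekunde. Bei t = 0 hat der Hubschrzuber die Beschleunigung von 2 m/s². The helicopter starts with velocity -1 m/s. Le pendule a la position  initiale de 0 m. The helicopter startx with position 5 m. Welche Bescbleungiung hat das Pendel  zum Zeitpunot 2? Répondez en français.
En utilisant a(t) = -24·t - 6 et en substituant t = 2, nous trouvons a = -54.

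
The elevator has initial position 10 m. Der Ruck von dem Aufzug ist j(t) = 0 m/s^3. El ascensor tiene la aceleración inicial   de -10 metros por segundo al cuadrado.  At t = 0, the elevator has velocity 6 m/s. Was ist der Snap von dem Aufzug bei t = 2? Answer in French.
Pour résoudre ceci, nous devons prendre 1 dérivée de notre équation du jerk j(t) = 0. En prenant d/dt de j(t), nous trouvons s(t) = 0. Nous avons le snap s(t) = 0. En substituant t = 2: s(2) = 0.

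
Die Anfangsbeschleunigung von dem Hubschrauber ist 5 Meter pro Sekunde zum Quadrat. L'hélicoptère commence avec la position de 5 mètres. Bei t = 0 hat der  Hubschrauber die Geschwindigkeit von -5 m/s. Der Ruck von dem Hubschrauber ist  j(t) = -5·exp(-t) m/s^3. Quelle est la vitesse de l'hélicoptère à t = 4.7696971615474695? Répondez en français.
Nous devons trouver la primitive de notre équation du jerk j(t) = -5·exp(-t) 2 fois. La primitive du jerk est l'accélération. En utilisant a(0) = 5, nous obtenons a(t) = 5·exp(-t). La primitive de l'accélération est la vitesse. En utilisant v(0) = -5, nous obtenons v(t) = -5·exp(-t). En utilisant v(t) = -5·exp(-t) et en substituant t = 4.7696971615474695, nous trouvons v = -0.0424147436703482.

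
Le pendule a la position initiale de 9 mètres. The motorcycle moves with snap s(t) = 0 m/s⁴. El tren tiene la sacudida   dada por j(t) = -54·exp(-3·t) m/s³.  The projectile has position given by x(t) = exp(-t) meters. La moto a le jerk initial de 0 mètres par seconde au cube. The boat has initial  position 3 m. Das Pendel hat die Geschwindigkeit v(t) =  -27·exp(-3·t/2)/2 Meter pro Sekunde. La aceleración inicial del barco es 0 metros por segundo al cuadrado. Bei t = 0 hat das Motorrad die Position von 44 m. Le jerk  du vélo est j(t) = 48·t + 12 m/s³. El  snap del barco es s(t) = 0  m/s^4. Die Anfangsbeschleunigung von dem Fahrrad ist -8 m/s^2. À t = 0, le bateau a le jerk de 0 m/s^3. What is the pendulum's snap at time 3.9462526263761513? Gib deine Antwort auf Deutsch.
Wir müssen unsere Gleichung für die Geschwindigkeit v(t) = -27·exp(-3·t/2)/2 3-mal ableiten. Mit d/dt von v(t) finden wir a(t) = 81·exp(-3·t/2)/4. Durch Ableiten von der Beschleunigung erhalten wir den Ruck: j(t) = -243·exp(-3·t/2)/8. Mit d/dt von j(t) finden wir s(t) = 729·exp(-3·t/2)/16. Mit s(t) = 729·exp(-3·t/2)/16 und Einsetzen von t = 3.9462526263761513, finden wir s = 0.122420439949363.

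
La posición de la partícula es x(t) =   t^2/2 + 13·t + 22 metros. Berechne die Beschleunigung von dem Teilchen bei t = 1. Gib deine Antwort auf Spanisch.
Para resolver esto, necesitamos tomar 2 derivadas de nuestra ecuación de la posición x(t) = t^2/2 + 13·t + 22. Tomando d/dt de x(t), encontramos v(t) = t + 13. La derivada de la velocidad da la aceleración: a(t) = 1. Tenemos la aceleración a(t) = 1. Sustituyendo t = 1: a(1) = 1.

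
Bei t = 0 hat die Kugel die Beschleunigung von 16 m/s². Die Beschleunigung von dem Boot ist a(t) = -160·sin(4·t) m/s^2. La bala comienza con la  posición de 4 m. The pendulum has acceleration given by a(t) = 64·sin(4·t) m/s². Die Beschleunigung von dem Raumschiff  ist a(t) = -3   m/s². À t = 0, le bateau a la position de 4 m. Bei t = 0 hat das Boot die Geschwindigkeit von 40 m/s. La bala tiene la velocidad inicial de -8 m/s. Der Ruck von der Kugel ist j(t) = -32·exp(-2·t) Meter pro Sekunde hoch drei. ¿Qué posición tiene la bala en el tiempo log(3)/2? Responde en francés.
En partant du jerk j(t) = -32·exp(-2·t), nous prenons 3 intégrales. En prenant ∫j(t)dt et en appliquant a(0) = 16, nous trouvons a(t) = 16·exp(-2·t). En intégrant l'accélération et en utilisant la condition initiale v(0) = -8, nous obtenons v(t) = -8·exp(-2·t). En intégrant la vitesse et en utilisant la condition initiale x(0) = 4, nous obtenons x(t) = 4·exp(-2·t). Nous avons la position x(t) = 4·exp(-2·t). En substituant t = log(3)/2: x(log(3)/2) = 4/3.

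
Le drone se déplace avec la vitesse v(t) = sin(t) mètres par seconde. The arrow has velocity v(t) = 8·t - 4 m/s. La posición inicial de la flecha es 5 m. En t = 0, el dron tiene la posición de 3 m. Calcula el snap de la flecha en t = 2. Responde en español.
Para resolver esto, necesitamos tomar 3 derivadas de nuestra ecuación de la velocidad v(t) = 8·t - 4. La derivada de la velocidad da la aceleración: a(t) = 8. Derivando la aceleración, obtenemos la sacudida: j(t) = 0. Derivando la sacudida, obtenemos el snap: s(t) = 0. Usando s(t) = 0 y sustituyendo t = 2, encontramos s = 0.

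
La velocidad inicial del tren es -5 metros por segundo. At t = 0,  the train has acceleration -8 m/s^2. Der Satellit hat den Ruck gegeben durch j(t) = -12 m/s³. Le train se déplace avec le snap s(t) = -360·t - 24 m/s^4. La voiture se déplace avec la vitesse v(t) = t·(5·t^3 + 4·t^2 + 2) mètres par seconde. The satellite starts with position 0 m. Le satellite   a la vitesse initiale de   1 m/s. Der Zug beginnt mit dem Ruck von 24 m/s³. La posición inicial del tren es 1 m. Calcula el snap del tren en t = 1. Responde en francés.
En utilisant s(t) = -360·t - 24 et en substituant t = 1, nous trouvons s = -384.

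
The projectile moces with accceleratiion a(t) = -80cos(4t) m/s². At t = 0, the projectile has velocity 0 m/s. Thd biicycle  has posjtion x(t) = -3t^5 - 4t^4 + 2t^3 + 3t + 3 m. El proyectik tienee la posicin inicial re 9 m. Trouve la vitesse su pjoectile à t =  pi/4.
En partant de l'accélération a(t) = -80·cos(4·t), nous prenons 1 intégrale. La primitive de l'accélération, avec v(0) = 0, donne la vitesse: v(t) = -20·sin(4·t). De l'équation de la vitesse v(t) = -20·sin(4·t), nous substituons t = pi/4 pour obtenir v = 0.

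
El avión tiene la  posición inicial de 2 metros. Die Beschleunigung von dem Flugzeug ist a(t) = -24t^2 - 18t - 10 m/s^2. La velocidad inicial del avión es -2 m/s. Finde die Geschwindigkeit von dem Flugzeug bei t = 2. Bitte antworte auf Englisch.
We must find the integral of our acceleration equation a(t) = -24·t^2 - 18·t - 10 1 time. The integral of acceleration is velocity. Using v(0) = -2, we get v(t) = -8·t^3 - 9·t^2 - 10·t - 2. We have velocity v(t) = -8·t^3 - 9·t^2 - 10·t - 2. Substituting t = 2: v(2) = -122.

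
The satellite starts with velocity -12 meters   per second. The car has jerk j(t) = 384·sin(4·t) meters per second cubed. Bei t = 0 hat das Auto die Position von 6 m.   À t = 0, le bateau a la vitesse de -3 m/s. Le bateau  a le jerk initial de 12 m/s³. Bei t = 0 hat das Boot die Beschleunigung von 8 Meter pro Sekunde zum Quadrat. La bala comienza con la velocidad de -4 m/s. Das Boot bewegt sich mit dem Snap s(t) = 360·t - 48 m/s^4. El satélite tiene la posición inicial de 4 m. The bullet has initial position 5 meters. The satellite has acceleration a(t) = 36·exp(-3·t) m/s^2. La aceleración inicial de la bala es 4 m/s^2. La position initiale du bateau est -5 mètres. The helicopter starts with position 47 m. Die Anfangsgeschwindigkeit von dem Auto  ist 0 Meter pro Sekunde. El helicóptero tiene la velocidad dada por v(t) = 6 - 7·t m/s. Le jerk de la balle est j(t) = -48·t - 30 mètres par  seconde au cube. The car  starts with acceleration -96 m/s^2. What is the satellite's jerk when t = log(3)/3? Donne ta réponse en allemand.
Ausgehend von der Beschleunigung a(t) = 36·exp(-3·t), nehmen wir 1 Ableitung. Mit d/dt von a(t) finden wir j(t) = -108·exp(-3·t). Aus der Gleichung für den Ruck j(t) = -108·exp(-3·t), setzen wir t = log(3)/3 ein und erhalten j = -36.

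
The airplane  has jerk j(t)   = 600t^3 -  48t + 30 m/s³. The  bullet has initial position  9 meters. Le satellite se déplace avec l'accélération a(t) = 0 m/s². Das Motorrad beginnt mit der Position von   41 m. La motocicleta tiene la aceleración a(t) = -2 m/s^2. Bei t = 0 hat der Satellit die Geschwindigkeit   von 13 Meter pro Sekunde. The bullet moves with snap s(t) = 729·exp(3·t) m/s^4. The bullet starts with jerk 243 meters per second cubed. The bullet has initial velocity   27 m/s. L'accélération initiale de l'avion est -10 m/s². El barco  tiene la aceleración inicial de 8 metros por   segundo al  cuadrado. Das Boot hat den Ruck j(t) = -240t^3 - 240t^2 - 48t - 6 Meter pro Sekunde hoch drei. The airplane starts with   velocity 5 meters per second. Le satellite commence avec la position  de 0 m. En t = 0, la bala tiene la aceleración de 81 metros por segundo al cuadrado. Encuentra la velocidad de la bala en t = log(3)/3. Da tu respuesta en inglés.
We must find the integral of our snap equation s(t) = 729·exp(3·t) 3 times. Taking ∫s(t)dt and applying j(0) = 243, we find j(t) = 243·exp(3·t). Finding the antiderivative of j(t) and using a(0) = 81: a(t) = 81·exp(3·t). Finding the antiderivative of a(t) and using v(0) = 27: v(t) = 27·exp(3·t). We have velocity v(t) = 27·exp(3·t). Substituting t = log(3)/3: v(log(3)/3) = 81.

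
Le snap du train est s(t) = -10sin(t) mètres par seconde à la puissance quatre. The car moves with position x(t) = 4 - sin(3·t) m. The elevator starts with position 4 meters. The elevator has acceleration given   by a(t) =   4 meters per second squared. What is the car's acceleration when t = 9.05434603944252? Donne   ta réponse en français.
Nous devons dériver notre équation de la position x(t) = 4 - sin(3·t) 2 fois. La dérivée de la position donne la vitesse: v(t) = -3·cos(3·t). La dérivée de la vitesse donne l'accélération: a(t) = 9·sin(3·t). Nous avons l'accélération a(t) = 9·sin(3·t). En substituant t = 9.05434603944252: a(9.05434603944252) = 8.06646698959406.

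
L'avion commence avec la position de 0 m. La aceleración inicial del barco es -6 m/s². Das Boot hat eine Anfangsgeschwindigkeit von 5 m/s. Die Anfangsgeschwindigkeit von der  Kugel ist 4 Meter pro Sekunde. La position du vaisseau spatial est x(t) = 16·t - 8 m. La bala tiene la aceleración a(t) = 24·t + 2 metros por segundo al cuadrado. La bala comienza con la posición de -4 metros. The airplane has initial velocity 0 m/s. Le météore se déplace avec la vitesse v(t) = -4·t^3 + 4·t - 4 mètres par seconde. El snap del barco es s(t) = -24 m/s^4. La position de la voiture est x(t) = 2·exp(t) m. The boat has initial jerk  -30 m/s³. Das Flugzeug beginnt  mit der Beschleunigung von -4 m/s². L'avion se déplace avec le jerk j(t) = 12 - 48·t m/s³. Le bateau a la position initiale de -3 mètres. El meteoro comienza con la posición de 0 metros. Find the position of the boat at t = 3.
To find the answer, we compute 4 integrals of s(t) = -24. Finding the integral of s(t) and using j(0) = -30: j(t) = -24·t - 30. Integrating jerk and using the initial condition a(0) = -6, we get a(t) = -12·t^2 - 30·t - 6. Taking ∫a(t)dt and applying v(0) = 5, we find v(t) = -4·t^3 - 15·t^2 - 6·t + 5. The integral of velocity is position. Using x(0) = -3, we get x(t) = -t^4 - 5·t^3 - 3·t^2 + 5·t - 3. From the given position equation x(t) = -t^4 - 5·t^3 - 3·t^2 + 5·t - 3, we substitute t = 3 to get x = -231.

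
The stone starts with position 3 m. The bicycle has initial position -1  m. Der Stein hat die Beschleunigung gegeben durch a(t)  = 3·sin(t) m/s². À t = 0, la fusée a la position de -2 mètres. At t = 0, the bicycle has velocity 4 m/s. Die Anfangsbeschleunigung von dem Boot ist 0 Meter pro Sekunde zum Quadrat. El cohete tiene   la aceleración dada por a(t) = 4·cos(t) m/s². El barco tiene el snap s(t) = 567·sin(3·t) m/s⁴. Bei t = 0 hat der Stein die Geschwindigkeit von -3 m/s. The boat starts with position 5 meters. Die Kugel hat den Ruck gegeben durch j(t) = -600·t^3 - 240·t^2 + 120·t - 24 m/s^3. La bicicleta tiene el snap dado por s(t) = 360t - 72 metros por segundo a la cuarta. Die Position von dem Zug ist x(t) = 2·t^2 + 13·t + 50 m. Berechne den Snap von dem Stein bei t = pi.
Um dies zu lösen, müssen wir 2 Ableitungen unserer Gleichung für die Beschleunigung a(t) = 3·sin(t) nehmen. Durch Ableiten von der Beschleunigung erhalten wir den Ruck: j(t) = 3·cos(t). Durch Ableiten von dem Ruck erhalten wir den Snap: s(t) = -3·sin(t). Wir haben den Snap s(t) = -3·sin(t). Durch Einsetzen von t = pi: s(pi) = 0.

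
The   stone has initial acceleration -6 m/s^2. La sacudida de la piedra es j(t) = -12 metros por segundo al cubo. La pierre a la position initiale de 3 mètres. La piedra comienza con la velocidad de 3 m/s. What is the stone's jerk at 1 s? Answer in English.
From the given jerk equation j(t) = -12, we substitute t = 1 to get j = -12.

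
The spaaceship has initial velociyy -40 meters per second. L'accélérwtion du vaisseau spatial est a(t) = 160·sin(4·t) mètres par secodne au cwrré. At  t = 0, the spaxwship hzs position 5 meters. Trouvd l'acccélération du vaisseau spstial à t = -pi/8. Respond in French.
Nous avons l'accélération a(t) = 160·sin(4·t). En substituant t = -pi/8: a(-pi/8) = -160.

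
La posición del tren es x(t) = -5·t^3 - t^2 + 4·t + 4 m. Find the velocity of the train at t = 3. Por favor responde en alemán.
Um dies zu lösen, müssen wir 1 Ableitung unserer Gleichung für die Position x(t) = -5·t^3 - t^2 + 4·t + 4 nehmen. Durch Ableiten von der Position erhalten wir die Geschwindigkeit: v(t) = -15·t^2 - 2·t + 4. Aus der Gleichung für die Geschwindigkeit v(t) = -15·t^2 - 2·t + 4, setzen wir t = 3 ein und erhalten v = -137.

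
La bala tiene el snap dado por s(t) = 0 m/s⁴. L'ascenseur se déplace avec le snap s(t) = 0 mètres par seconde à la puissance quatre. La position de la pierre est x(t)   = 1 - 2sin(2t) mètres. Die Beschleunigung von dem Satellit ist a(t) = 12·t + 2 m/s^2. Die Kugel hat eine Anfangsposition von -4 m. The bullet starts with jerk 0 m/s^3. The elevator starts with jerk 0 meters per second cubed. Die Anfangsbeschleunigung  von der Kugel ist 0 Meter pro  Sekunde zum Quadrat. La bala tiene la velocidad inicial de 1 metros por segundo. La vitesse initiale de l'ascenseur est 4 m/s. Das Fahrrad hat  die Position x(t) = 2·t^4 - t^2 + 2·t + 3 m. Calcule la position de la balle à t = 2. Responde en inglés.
We must find the antiderivative of our snap equation s(t) = 0 4 times. The integral of snap, with j(0) = 0, gives jerk: j(t) = 0. Finding the integral of j(t) and using a(0) = 0: a(t) = 0. Taking ∫a(t)dt and applying v(0) = 1, we find v(t) = 1. Finding the integral of v(t) and using x(0) = -4: x(t) = t - 4. From the given position equation x(t) = t - 4, we substitute t = 2 to get x = -2.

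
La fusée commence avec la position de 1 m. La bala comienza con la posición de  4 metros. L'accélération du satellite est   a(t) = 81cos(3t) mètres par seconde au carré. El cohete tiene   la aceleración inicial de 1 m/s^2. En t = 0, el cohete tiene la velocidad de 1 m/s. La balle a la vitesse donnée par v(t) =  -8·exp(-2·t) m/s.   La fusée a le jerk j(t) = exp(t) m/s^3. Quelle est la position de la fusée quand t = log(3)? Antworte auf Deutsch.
Wir müssen unsere Gleichung für den Ruck j(t) = exp(t) 3-mal integrieren. Mit ∫j(t)dt und Anwendung von a(0) = 1, finden wir a(t) = exp(t). Mit ∫a(t)dt und Anwendung von v(0) = 1, finden wir v(t) = exp(t). Durch Integration von der Geschwindigkeit und Verwendung der Anfangsbedingung x(0) = 1, erhalten wir x(t) = exp(t). Aus der Gleichung für die Position x(t) = exp(t), setzen wir t = log(3) ein und erhalten x = 3.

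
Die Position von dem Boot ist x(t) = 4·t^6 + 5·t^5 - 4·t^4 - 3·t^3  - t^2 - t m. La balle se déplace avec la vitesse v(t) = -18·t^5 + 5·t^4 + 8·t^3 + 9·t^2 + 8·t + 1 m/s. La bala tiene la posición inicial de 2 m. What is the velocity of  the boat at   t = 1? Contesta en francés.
Pour résoudre ceci, nous devons prendre 1 dérivée de notre équation de la position x(t) = 4·t^6 + 5·t^5 - 4·t^4 - 3·t^3 - t^2 - t. La dérivée de la position donne la vitesse: v(t) = 24·t^5 + 25·t^4 - 16·t^3 - 9·t^2 - 2·t - 1. De l'équation de la vitesse v(t) = 24·t^5 + 25·t^4 - 16·t^3 - 9·t^2 - 2·t - 1, nous substituons t = 1 pour obtenir v = 21.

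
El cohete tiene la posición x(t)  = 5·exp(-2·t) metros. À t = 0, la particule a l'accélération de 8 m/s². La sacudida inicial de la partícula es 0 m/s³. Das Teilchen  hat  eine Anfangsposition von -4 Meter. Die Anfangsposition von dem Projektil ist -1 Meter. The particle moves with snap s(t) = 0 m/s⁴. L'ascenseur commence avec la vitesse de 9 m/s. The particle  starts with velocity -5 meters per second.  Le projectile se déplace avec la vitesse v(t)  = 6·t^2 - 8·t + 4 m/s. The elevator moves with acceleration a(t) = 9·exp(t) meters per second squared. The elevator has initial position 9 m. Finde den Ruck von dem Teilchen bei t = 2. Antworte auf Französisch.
Nous devons intégrer notre équation du snap s(t) = 0 1 fois. En intégrant le snap et en utilisant la condition initiale j(0) = 0, nous obtenons j(t) = 0. De l'équation du jerk j(t) = 0, nous substituons t = 2 pour obtenir j = 0.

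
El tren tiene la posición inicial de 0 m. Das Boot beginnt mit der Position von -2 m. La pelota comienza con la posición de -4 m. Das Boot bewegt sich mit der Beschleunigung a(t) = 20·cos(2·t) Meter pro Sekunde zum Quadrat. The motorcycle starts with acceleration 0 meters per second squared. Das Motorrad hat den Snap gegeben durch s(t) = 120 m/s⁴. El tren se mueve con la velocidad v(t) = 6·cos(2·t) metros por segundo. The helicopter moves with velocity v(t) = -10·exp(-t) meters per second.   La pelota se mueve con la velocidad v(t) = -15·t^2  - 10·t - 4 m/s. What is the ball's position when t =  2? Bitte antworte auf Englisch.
Starting from velocity v(t) = -15·t^2 - 10·t - 4, we take 1 antiderivative. Taking ∫v(t)dt and applying x(0) = -4, we find x(t) = -5·t^3 - 5·t^2 - 4·t - 4. Using x(t) = -5·t^3 - 5·t^2 - 4·t - 4 and substituting t = 2, we find x = -72.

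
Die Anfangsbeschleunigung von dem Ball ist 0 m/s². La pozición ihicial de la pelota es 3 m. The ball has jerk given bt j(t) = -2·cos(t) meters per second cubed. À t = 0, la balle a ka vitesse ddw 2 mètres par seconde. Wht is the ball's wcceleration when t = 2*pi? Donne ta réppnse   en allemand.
Wir müssen die Stammfunktion unserer Gleichung für den Ruck j(t) = -2·cos(t) 1-mal finden. Die Stammfunktion von dem Ruck, mit a(0) = 0, ergibt die Beschleunigung: a(t) = -2·sin(t). Wir haben die Beschleunigung a(t) = -2·sin(t). Durch Einsetzen von t = 2*pi: a(2*pi) = 0.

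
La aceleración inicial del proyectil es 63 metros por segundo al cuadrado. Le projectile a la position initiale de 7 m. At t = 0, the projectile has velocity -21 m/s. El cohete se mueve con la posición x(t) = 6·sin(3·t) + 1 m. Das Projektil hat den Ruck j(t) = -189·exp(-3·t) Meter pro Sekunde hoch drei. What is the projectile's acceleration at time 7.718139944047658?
To find the answer, we compute 1 antiderivative of j(t) = -189·exp(-3·t). Finding the integral of j(t) and using a(0) = 63: a(t) = 63·exp(-3·t). We have acceleration a(t) = 63·exp(-3·t). Substituting t = 7.718139944047658: a(7.718139944047658) = 5.53992371713940E-9.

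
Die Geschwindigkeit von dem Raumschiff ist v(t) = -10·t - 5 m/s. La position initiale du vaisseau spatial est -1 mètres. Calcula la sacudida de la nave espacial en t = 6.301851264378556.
Partiendo de la velocidad v(t) = -10·t - 5, tomamos 2 derivadas. Tomando d/dt de v(t), encontramos a(t) = -10. Tomando d/dt de a(t), encontramos j(t) = 0. Tenemos la sacudida j(t) = 0. Sustituyendo t = 6.301851264378556: j(6.301851264378556) = 0.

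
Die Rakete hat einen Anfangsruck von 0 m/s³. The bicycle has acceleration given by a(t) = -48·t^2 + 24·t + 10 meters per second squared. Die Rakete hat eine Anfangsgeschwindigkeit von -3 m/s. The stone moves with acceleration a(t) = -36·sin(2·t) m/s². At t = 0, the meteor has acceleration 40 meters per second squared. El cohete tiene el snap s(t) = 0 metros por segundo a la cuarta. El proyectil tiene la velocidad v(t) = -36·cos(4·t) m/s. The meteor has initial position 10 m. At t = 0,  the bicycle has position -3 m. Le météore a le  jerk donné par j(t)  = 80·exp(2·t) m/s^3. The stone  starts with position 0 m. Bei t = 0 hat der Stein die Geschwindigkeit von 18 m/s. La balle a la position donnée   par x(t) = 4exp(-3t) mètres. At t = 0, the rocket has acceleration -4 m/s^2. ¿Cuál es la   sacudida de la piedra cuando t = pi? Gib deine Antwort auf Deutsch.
Ausgehend von der Beschleunigung a(t) = -36·sin(2·t), nehmen wir 1 Ableitung. Durch Ableiten von der Beschleunigung erhalten wir den Ruck: j(t) = -72·cos(2·t). Aus der Gleichung für den Ruck j(t) = -72·cos(2·t), setzen wir t = pi ein und erhalten j = -72.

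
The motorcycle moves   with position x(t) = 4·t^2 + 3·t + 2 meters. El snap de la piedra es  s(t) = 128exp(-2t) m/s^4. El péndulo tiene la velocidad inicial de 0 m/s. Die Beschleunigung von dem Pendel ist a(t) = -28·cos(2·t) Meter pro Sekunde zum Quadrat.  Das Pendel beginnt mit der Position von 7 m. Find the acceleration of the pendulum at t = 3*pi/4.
Using a(t) = -28·cos(2·t) and substituting t = 3*pi/4, we find a = 0.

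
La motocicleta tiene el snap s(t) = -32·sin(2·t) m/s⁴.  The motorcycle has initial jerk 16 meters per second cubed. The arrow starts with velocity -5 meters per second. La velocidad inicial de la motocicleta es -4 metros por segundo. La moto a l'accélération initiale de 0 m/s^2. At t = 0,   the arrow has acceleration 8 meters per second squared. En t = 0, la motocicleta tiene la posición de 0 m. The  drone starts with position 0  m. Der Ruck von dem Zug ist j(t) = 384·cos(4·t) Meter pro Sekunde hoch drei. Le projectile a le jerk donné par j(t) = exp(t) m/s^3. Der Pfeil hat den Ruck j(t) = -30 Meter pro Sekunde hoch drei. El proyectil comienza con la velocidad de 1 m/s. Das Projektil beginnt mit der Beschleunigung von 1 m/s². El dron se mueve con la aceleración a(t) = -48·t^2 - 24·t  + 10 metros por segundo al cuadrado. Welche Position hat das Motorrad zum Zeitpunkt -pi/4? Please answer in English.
Starting from snap s(t) = -32·sin(2·t), we take 4 antiderivatives. The integral of snap, with j(0) = 16, gives jerk: j(t) = 16·cos(2·t). Integrating jerk and using the initial condition a(0) = 0, we get a(t) = 8·sin(2·t). The integral of acceleration, with v(0) = -4, gives velocity: v(t) = -4·cos(2·t). Taking ∫v(t)dt and applying x(0) = 0, we find x(t) = -2·sin(2·t). We have position x(t) = -2·sin(2·t). Substituting t = -pi/4: x(-pi/4) = 2.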